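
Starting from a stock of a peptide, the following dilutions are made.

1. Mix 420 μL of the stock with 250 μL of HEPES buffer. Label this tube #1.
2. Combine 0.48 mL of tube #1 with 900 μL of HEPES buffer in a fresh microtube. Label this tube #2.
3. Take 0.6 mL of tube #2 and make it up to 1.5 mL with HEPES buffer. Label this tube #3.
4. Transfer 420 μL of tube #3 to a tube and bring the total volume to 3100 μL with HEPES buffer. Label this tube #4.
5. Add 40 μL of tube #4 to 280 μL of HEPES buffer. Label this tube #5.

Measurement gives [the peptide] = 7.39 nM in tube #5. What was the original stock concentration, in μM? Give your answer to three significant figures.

5.00 μM

Step 1: 420 μL + 250 μL = 670 μL total → factor 670/420 = 1.5952
Step 2: 0.48 mL + 900 μL = 1.38 mL total → factor 1.38/0.48 = 2.875
Step 3: 0.6 mL brought to 1.5 mL → factor 1.5/0.6 = 2.5
Step 4: 420 μL brought to 3100 μL → factor 3100/420 = 7.381
Step 5: 40 μL + 280 μL = 320 μL total → factor 320/40 = 8
Overall dilution factor = 1.5952 × 2.875 × 2.5 × 7.381 × 8 = 677.03
Stock = 7.39 nM × 677.03 = 5003 nM = 5.00 μM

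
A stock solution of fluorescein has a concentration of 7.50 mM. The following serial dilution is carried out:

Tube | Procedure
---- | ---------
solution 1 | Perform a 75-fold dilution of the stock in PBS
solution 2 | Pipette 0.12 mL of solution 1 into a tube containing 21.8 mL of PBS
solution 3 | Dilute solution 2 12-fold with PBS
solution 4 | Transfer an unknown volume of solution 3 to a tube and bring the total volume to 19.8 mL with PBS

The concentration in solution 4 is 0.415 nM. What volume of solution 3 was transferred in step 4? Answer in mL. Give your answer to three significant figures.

Step 1: 75-fold → factor 75
Step 2: 0.12 mL + 21.8 mL = 21.92 mL total → factor 21.92/0.12 = 182.67
Step 3: 12-fold → factor 12
Step 4: v brought to 19.8 mL → factor = 19.8 mL/v
Product of known-step factors = 1.644 × 10^5
Overall factor = 7.50 mM / (0.415 nM) = 1.8072 × 10^7
Step-4 factor = 1.8072 × 10^7 / 1.644 × 10^5 = 109.93
v = 19.8 mL / 109.93 = 0.180 mL

0.180 mL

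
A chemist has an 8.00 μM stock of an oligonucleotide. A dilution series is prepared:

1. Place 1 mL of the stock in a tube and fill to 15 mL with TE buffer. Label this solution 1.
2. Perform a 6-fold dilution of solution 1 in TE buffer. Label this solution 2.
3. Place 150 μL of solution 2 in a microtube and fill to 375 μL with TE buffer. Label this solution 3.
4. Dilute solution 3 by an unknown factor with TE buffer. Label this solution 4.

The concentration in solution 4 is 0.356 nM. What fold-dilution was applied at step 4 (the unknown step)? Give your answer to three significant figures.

Step 1: 1 mL brought to 15 mL → factor 15/1 = 15
Step 2: 6-fold → factor 6
Step 3: 150 μL brought to 375 μL → factor 375/150 = 2.5
Step 4: unknown factor x
Product of known-step factors = 225
Overall factor = 8.00 μM / (0.356 nM) = 22472
x = 22472 / 225 = 99.9

99.9-fold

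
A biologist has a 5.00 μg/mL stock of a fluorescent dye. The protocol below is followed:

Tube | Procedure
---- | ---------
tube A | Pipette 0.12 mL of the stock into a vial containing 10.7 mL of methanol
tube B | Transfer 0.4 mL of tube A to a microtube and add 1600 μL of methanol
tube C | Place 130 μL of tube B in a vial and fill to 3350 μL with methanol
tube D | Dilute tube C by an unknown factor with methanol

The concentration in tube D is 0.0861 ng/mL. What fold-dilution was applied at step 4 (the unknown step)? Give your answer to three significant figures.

Step 1: 0.12 mL + 10.7 mL = 10.82 mL total → factor 10.82/0.12 = 90.167
Step 2: 0.4 mL + 1600 μL = 2 mL total → factor 2/0.4 = 5
Step 3: 130 μL brought to 3350 μL → factor 3350/130 = 25.769
Step 4: unknown factor x
Product of known-step factors = 11618
Overall factor = 5.00 μg/mL / (0.0861 ng/mL) = 58072
x = 58072 / 11618 = 5.00

5.00-fold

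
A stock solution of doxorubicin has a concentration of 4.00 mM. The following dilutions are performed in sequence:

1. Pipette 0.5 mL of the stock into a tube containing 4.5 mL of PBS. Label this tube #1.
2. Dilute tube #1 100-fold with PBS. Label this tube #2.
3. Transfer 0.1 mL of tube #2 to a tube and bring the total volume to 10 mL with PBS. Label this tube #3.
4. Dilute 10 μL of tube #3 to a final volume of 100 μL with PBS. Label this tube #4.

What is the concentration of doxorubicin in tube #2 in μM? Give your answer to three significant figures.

4.00 μM

Step 1: 0.5 mL + 4.5 mL = 5 mL total → factor 5/0.5 = 10
Step 2: 100-fold → factor 100
Dilution factor through tube #2 = 10 × 100 = 1000
[tube #2] = 4.00 mM / 1000 = 0.004000 mM = 4.00 μM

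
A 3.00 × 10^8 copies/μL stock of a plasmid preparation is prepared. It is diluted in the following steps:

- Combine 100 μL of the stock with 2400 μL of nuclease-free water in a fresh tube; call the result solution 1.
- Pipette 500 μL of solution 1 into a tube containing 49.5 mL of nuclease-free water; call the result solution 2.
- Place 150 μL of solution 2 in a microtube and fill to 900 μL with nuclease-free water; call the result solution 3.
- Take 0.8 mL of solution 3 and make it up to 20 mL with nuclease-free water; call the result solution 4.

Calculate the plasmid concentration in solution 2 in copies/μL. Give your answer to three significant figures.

Step 1: 100 μL + 2400 μL = 2500 μL total → factor 2500/100 = 25
Step 2: 500 μL + 49.5 mL = 50000 μL total → factor 50000/500 = 100
Dilution factor through solution 2 = 25 × 100 = 2500
[solution 2] = 3.00 × 10^8 copies/μL / 2500 = 1.20 × 10^5 copies/μL

1.20 × 10^5 copies/μL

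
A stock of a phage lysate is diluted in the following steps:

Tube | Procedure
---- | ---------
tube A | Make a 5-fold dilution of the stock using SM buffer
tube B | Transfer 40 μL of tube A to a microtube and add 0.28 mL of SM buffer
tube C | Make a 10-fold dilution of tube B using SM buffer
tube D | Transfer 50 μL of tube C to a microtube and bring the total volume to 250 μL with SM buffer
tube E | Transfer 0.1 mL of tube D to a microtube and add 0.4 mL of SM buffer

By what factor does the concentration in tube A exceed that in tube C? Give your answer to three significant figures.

80.0

Step 1: 5-fold → factor 5
Step 2: 40 μL + 0.28 mL = 320 μL total → factor 320/40 = 8
Step 3: 10-fold → factor 10
Dilution factor to tube A = 5; to tube C = 400
[tube A]/[tube C] = (factor to tube C)/(factor to tube A) = 400/5 = 80.0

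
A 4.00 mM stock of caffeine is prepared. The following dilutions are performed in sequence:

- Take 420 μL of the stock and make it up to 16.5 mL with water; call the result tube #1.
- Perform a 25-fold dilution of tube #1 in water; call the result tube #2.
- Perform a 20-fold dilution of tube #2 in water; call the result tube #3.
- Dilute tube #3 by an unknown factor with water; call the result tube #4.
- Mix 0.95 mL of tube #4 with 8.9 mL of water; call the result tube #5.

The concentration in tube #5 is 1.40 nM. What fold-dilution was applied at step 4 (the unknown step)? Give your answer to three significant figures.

Step 1: 420 μL brought to 16.5 mL → factor 16500/420 = 39.286
Step 2: 25-fold → factor 25
Step 3: 20-fold → factor 20
Step 4: unknown factor x
Step 5: 0.95 mL + 8.9 mL = 9.85 mL total → factor 9.85/0.95 = 10.368
Product of known-step factors = 2.0367 × 10^5
Overall factor = 4.00 mM / (1.40 nM) = 2.8571 × 10^6
x = 2.8571 × 10^6 / 2.0367 × 10^5 = 14.0

14.0-fold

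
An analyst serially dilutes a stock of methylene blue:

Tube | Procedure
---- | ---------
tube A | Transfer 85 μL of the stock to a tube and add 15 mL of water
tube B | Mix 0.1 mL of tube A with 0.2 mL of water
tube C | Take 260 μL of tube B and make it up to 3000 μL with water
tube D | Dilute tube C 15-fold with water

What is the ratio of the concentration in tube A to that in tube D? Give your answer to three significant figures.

Step 1: 85 μL + 15 mL = 15085 μL total → factor 15085/85 = 177.47
Step 2: 0.1 mL + 0.2 mL = 0.3 mL total → factor 0.3/0.1 = 3
Step 3: 260 μL brought to 3000 μL → factor 3000/260 = 11.538
Step 4: 15-fold → factor 15
Dilution factor to tube A = 177.47; to tube D = 92148
[tube A]/[tube D] = (factor to tube D)/(factor to tube A) = 92148/177.47 = 519

519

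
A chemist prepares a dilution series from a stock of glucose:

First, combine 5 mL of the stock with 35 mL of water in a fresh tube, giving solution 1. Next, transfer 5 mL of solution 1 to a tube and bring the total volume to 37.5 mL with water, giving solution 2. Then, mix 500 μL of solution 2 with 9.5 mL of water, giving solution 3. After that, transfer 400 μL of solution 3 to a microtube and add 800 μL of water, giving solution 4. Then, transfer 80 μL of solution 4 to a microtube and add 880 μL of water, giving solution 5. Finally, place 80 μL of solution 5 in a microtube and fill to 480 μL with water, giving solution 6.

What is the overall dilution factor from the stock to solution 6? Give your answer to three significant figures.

Step 1: 5 mL + 35 mL = 40 mL total → factor 40/5 = 8
Step 2: 5 mL brought to 37.5 mL → factor 37.5/5 = 7.5
Step 3: 500 μL + 9.5 mL = 10000 μL total → factor 10000/500 = 20
Step 4: 400 μL + 800 μL = 1200 μL total → factor 1200/400 = 3
Step 5: 80 μL + 880 μL = 960 μL total → factor 960/80 = 12
Step 6: 80 μL brought to 480 μL → factor 480/80 = 6
Overall dilution factor = 8 × 7.5 × 20 × 3 × 12 × 6 = 2.592 × 10^5

2.59 × 10^5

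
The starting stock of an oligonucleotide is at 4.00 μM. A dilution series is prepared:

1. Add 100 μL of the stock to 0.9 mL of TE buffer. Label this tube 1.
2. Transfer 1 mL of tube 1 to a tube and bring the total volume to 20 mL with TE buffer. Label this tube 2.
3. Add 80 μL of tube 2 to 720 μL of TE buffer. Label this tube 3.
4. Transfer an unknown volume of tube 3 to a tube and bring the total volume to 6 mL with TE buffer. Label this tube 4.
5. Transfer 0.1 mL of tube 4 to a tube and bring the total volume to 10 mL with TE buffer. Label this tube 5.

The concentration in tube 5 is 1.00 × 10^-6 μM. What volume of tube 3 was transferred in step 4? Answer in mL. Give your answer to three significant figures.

Step 1: 100 μL + 0.9 mL = 1000 μL total → factor 1000/100 = 10
Step 2: 1 mL brought to 20 mL → factor 20/1 = 20
Step 3: 80 μL + 720 μL = 800 μL total → factor 800/80 = 10
Step 4: v brought to 6 mL → factor = 6 mL/v
Step 5: 0.1 mL brought to 10 mL → factor 10/0.1 = 100
Product of known-step factors = 2 × 10^5
Overall factor = 4.00 μM / (1.00 × 10^-6 μM) = 4 × 10^6
Step-4 factor = 4 × 10^6 / 2 × 10^5 = 20
v = 6 mL / 20 = 0.300 mL

0.300 mL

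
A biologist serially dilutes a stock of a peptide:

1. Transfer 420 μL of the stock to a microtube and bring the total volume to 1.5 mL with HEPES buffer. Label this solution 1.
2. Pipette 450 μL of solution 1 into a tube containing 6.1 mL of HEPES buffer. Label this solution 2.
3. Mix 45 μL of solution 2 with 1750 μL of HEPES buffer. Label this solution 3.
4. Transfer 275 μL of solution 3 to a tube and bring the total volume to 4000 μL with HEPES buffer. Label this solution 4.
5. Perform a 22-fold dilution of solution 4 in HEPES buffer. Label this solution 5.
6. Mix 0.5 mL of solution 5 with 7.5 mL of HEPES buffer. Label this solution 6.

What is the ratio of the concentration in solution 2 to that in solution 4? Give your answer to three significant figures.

580

Step 1: 420 μL brought to 1.5 mL → factor 1500/420 = 3.5714
Step 2: 450 μL + 6.1 mL = 6550 μL total → factor 6550/450 = 14.556
Step 3: 45 μL + 1750 μL = 1795 μL total → factor 1795/45 = 39.889
Step 4: 275 μL brought to 4000 μL → factor 4000/275 = 14.545
Dilution factor to solution 2 = 51.984; to solution 4 = 30161
[solution 2]/[solution 4] = (factor to solution 4)/(factor to solution 2) = 30161/51.984 = 580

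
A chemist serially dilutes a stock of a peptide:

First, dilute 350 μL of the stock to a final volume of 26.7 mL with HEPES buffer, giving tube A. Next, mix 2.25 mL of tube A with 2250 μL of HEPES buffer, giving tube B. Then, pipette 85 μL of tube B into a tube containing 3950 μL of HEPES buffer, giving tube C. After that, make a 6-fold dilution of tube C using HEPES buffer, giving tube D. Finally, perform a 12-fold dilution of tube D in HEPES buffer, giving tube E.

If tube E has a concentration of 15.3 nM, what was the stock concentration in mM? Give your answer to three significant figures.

Step 1: 350 μL brought to 26.7 mL → factor 26700/350 = 76.286
Step 2: 2.25 mL + 2250 μL = 4.5 mL total → factor 4.5/2.25 = 2
Step 3: 85 μL + 3950 μL = 4035 μL total → factor 4035/85 = 47.471
Step 4: 6-fold → factor 6
Step 5: 12-fold → factor 12
Overall dilution factor = 76.286 × 2 × 47.471 × 6 × 12 = 5.2147 × 10^5
Stock = 15.3 nM × 5.2147 × 10^5 = 7.979 × 10^6 nM = 7.98 mM

7.98 mM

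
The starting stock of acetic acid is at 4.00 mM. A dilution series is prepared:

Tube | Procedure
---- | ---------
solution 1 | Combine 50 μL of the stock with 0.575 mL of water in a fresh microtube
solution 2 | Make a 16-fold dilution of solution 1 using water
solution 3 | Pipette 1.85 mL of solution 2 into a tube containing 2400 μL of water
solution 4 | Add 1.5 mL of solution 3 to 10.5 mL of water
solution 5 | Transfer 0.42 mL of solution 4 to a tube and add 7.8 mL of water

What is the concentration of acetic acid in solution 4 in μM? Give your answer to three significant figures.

1.09 μM

Step 1: 50 μL + 0.575 mL = 625 μL total → factor 625/50 = 12.5
Step 2: 16-fold → factor 16
Step 3: 1.85 mL + 2400 μL = 4.25 mL total → factor 4.25/1.85 = 2.2973
Step 4: 1.5 mL + 10.5 mL = 12 mL total → factor 12/1.5 = 8
Dilution factor through solution 4 = 12.5 × 16 × 2.2973 × 8 = 3675.7
[solution 4] = 4.00 mM / 3675.7 = 0.001088 mM = 1.09 μM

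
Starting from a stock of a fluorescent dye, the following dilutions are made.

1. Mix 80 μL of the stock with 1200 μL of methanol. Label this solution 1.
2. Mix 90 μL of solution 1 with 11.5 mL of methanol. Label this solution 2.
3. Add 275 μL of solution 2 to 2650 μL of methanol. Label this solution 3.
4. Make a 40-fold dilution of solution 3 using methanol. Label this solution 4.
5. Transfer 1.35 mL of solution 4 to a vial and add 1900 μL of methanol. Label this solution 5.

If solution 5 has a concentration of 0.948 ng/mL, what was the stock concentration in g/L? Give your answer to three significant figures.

2.00 g/L

Step 1: 80 μL + 1200 μL = 1280 μL total → factor 1280/80 = 16
Step 2: 90 μL + 11.5 mL = 11590 μL total → factor 11590/90 = 128.78
Step 3: 275 μL + 2650 μL = 2925 μL total → factor 2925/275 = 10.636
Step 4: 40-fold → factor 40
Step 5: 1.35 mL + 1900 μL = 3.25 mL total → factor 3.25/1.35 = 2.4074
Overall dilution factor = 16 × 128.78 × 10.636 × 40 × 2.4074 = 2.1104 × 10^6
Stock = 0.948 ng/mL × 2.1104 × 10^6 = 2.001 × 10^6 ng/mL = 2.00 g/L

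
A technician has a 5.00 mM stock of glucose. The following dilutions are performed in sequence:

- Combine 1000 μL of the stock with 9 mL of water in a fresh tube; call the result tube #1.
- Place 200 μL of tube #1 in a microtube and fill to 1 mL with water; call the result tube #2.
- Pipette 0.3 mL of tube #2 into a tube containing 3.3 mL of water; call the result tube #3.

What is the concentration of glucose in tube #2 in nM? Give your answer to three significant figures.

Step 1: 1000 μL + 9 mL = 10000 μL total → factor 10000/1000 = 10
Step 2: 200 μL brought to 1 mL → factor 1000/200 = 5
Dilution factor through tube #2 = 10 × 5 = 50
[tube #2] = 5.00 mM / 50 = 0.1000 mM = 1.00 × 10^5 nM

1.00 × 10^5 nM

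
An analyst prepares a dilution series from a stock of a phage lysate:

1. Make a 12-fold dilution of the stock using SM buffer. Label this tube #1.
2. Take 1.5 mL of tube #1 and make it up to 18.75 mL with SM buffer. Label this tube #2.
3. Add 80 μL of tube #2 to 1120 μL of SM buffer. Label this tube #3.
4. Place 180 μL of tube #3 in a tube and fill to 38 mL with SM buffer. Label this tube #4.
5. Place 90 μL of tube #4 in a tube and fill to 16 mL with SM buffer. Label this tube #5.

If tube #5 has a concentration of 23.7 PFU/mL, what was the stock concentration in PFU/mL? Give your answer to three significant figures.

2.00 × 10^9 PFU/mL

Step 1: 12-fold → factor 12
Step 2: 1.5 mL brought to 18.75 mL → factor 18.75/1.5 = 12.5
Step 3: 80 μL + 1120 μL = 1200 μL total → factor 1200/80 = 15
Step 4: 180 μL brought to 38 mL → factor 38000/180 = 211.11
Step 5: 90 μL brought to 16 mL → factor 16000/90 = 177.78
Overall dilution factor = 12 × 12.5 × 15 × 211.11 × 177.78 = 8.4444 × 10^7
Stock = 23.7 PFU/mL × 8.4444 × 10^7 = 2.00 × 10^9 PFU/mL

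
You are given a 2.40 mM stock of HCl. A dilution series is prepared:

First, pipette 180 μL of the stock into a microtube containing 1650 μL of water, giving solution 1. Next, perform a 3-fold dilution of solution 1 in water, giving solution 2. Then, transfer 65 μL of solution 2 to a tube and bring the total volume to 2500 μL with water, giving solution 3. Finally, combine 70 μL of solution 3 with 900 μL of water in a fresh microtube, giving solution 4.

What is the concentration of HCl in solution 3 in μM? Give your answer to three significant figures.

2.05 μM

Step 1: 180 μL + 1650 μL = 1830 μL total → factor 1830/180 = 10.167
Step 2: 3-fold → factor 3
Step 3: 65 μL brought to 2500 μL → factor 2500/65 = 38.462
Dilution factor through solution 3 = 10.167 × 3 × 38.462 = 1173.1
[solution 3] = 2.40 mM / 1173.1 = 0.002046 mM = 2.05 μM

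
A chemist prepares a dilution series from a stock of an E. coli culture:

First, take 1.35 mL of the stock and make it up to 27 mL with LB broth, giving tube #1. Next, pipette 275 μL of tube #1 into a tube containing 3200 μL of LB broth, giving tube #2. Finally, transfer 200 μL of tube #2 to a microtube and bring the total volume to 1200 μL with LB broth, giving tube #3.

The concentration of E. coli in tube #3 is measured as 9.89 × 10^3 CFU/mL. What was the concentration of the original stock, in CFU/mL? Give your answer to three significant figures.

Step 1: 1.35 mL brought to 27 mL → factor 27/1.35 = 20
Step 2: 275 μL + 3200 μL = 3475 μL total → factor 3475/275 = 12.636
Step 3: 200 μL brought to 1200 μL → factor 1200/200 = 6
Overall dilution factor = 20 × 12.636 × 6 = 1516.4
Stock = 9.89 × 10^3 CFU/mL × 1516.4 = 1.50 × 10^7 CFU/mL

1.50 × 10^7 CFU/mL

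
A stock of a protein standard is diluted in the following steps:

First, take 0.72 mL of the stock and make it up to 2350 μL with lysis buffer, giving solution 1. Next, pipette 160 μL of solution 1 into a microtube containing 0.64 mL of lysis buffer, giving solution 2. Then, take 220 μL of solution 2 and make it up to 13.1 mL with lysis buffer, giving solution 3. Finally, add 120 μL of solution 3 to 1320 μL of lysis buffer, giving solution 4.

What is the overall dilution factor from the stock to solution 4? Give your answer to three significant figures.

1.17 × 10^4

Step 1: 0.72 mL brought to 2350 μL → factor 2.35/0.72 = 3.2639
Step 2: 160 μL + 0.64 mL = 800 μL total → factor 800/160 = 5
Step 3: 220 μL brought to 13.1 mL → factor 13100/220 = 59.545
Step 4: 120 μL + 1320 μL = 1440 μL total → factor 1440/120 = 12
Overall dilution factor = 3.2639 × 5 × 59.545 × 12 = 11661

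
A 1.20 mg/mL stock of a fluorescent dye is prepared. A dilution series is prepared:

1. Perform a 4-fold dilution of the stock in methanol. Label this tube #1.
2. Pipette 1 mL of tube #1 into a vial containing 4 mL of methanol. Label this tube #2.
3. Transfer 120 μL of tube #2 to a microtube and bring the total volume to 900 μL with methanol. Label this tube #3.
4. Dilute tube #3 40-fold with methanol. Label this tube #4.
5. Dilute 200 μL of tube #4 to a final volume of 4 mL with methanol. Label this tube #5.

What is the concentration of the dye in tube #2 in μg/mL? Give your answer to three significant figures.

Step 1: 4-fold → factor 4
Step 2: 1 mL + 4 mL = 5 mL total → factor 5/1 = 5
Dilution factor through tube #2 = 4 × 5 = 20
[tube #2] = 1.20 mg/mL / 20 = 0.06000 mg/mL = 60.0 μg/mL

60.0 μg/mL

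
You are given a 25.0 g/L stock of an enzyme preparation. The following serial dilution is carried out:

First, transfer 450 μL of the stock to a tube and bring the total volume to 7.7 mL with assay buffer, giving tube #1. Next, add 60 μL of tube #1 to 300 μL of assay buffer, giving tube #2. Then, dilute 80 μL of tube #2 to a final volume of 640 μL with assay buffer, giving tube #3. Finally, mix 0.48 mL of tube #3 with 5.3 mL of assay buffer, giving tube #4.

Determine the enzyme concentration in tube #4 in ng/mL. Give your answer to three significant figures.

Step 1: 450 μL brought to 7.7 mL → factor 7700/450 = 17.111
Step 2: 60 μL + 300 μL = 360 μL total → factor 360/60 = 6
Step 3: 80 μL brought to 640 μL → factor 640/80 = 8
Step 4: 0.48 mL + 5.3 mL = 5.78 mL total → factor 5.78/0.48 = 12.042
Overall dilution factor = 17.111 × 6 × 8 × 12.042 = 9890.2
Final = 25.0 g/L / 9890.2 = 0.002528 g/L = 2.53 × 10^3 ng/mL

2.53 × 10^3 ng/mL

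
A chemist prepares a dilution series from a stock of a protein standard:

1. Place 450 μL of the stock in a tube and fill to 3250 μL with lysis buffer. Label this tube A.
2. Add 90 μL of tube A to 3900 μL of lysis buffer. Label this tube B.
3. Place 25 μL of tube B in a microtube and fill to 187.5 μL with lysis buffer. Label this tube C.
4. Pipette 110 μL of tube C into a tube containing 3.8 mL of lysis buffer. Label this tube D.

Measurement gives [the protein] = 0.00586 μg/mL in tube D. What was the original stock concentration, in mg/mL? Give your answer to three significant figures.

0.500 mg/mL

Step 1: 450 μL brought to 3250 μL → factor 3250/450 = 7.2222
Step 2: 90 μL + 3900 μL = 3990 μL total → factor 3990/90 = 44.333
Step 3: 25 μL brought to 187.5 μL → factor 187.5/25 = 7.5
Step 4: 110 μL + 3.8 mL = 3910 μL total → factor 3910/110 = 35.545
Overall dilution factor = 7.2222 × 44.333 × 7.5 × 35.545 = 85358
Stock = 0.00586 μg/mL × 85358 = 500.2 μg/mL = 0.500 mg/mL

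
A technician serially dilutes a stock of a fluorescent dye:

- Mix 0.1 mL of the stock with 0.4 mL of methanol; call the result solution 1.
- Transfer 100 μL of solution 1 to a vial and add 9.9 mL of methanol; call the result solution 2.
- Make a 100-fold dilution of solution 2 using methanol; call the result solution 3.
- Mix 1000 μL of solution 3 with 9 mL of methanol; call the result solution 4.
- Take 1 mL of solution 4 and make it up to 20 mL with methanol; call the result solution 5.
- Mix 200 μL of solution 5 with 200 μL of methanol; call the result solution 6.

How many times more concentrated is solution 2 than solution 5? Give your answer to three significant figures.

Step 1: 0.1 mL + 0.4 mL = 0.5 mL total → factor 0.5/0.1 = 5
Step 2: 100 μL + 9.9 mL = 10000 μL total → factor 10000/100 = 100
Step 3: 100-fold → factor 100
Step 4: 1000 μL + 9 mL = 10000 μL total → factor 10000/1000 = 10
Step 5: 1 mL brought to 20 mL → factor 20/1 = 20
Dilution factor to solution 2 = 500; to solution 5 = 1 × 10^7
[solution 2]/[solution 5] = (factor to solution 5)/(factor to solution 2) = 1 × 10^7/500 = 2.00 × 10^4

2.00 × 10^4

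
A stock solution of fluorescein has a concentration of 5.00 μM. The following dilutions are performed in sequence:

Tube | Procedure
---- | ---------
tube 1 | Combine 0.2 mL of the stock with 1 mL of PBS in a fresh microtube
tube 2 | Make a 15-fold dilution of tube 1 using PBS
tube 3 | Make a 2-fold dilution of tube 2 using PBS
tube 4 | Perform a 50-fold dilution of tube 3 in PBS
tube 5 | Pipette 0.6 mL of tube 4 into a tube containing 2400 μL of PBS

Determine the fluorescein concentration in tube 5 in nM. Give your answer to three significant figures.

Step 1: 0.2 mL + 1 mL = 1.2 mL total → factor 1.2/0.2 = 6
Step 2: 15-fold → factor 15
Step 3: 2-fold → factor 2
Step 4: 50-fold → factor 50
Step 5: 0.6 mL + 2400 μL = 3 mL total → factor 3/0.6 = 5
Overall dilution factor = 6 × 15 × 2 × 50 × 5 = 45000
Final = 5.00 μM / 45000 = 0.0001111 μM = 0.111 nM

0.111 nM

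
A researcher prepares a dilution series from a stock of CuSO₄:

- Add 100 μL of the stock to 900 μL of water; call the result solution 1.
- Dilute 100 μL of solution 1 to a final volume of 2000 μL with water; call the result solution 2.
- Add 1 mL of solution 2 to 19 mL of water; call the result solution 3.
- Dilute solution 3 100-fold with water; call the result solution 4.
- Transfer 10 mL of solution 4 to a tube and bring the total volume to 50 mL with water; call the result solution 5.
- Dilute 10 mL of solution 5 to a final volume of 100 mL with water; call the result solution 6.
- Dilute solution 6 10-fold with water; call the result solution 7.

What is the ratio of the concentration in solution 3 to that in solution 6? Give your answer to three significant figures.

5.00 × 10^3

Step 1: 100 μL + 900 μL = 1000 μL total → factor 1000/100 = 10
Step 2: 100 μL brought to 2000 μL → factor 2000/100 = 20
Step 3: 1 mL + 19 mL = 20 mL total → factor 20/1 = 20
Step 4: 100-fold → factor 100
Step 5: 10 mL brought to 50 mL → factor 50/10 = 5
Step 6: 10 mL brought to 100 mL → factor 100/10 = 10
Dilution factor to solution 3 = 4000; to solution 6 = 2 × 10^7
[solution 3]/[solution 6] = (factor to solution 6)/(factor to solution 3) = 2 × 10^7/4000 = 5.00 × 10^3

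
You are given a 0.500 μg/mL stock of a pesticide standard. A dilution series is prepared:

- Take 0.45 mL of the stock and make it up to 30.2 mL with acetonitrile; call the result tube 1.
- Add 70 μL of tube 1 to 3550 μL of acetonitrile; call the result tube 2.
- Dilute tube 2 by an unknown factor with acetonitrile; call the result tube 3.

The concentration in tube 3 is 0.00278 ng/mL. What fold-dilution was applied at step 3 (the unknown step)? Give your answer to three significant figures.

Step 1: 0.45 mL brought to 30.2 mL → factor 30.2/0.45 = 67.111
Step 2: 70 μL + 3550 μL = 3620 μL total → factor 3620/70 = 51.714
Step 3: unknown factor x
Product of known-step factors = 3470.6
Overall factor = 0.500 μg/mL / (0.00278 ng/mL) = 1.7986 × 10^5
x = 1.7986 × 10^5 / 3470.6 = 51.8

51.8-fold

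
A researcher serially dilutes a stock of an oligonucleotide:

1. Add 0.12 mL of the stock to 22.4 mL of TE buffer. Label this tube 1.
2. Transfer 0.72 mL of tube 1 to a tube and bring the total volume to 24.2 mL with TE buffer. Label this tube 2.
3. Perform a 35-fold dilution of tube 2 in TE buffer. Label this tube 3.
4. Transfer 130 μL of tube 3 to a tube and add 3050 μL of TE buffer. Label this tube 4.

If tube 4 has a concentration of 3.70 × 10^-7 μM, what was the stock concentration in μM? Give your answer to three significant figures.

2.00 μM

Step 1: 0.12 mL + 22.4 mL = 22.52 mL total → factor 22.52/0.12 = 187.67
Step 2: 0.72 mL brought to 24.2 mL → factor 24.2/0.72 = 33.611
Step 3: 35-fold → factor 35
Step 4: 130 μL + 3050 μL = 3180 μL total → factor 3180/130 = 24.462
Overall dilution factor = 187.67 × 33.611 × 35 × 24.462 = 5.4003 × 10^6
Stock = 3.70 × 10^-7 μM × 5.4003 × 10^6 = 2.00 μM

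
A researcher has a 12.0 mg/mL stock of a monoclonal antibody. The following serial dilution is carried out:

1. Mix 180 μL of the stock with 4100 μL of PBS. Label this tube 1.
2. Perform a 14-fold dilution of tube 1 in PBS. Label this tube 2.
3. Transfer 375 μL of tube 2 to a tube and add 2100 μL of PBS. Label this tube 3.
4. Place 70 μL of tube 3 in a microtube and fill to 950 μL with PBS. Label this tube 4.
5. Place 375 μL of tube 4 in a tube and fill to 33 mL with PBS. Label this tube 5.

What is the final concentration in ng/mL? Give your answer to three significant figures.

4.57 ng/mL

Step 1: 180 μL + 4100 μL = 4280 μL total → factor 4280/180 = 23.778
Step 2: 14-fold → factor 14
Step 3: 375 μL + 2100 μL = 2475 μL total → factor 2475/375 = 6.6
Step 4: 70 μL brought to 950 μL → factor 950/70 = 13.571
Step 5: 375 μL brought to 33 mL → factor 33000/375 = 88
Overall dilution factor = 23.778 × 14 × 6.6 × 13.571 × 88 = 2.6239 × 10^6
Final = 12.0 mg/mL / 2.6239 × 10^6 = 4.573 × 10^-6 mg/mL = 4.57 ng/mL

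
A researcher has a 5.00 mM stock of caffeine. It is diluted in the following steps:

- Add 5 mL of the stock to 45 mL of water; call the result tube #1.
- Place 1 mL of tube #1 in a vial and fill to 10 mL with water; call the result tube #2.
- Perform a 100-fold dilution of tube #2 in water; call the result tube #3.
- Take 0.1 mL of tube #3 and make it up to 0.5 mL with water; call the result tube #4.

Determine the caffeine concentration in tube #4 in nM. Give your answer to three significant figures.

Step 1: 5 mL + 45 mL = 50 mL total → factor 50/5 = 10
Step 2: 1 mL brought to 10 mL → factor 10/1 = 10
Step 3: 100-fold → factor 100
Step 4: 0.1 mL brought to 0.5 mL → factor 0.5/0.1 = 5
Overall dilution factor = 10 × 10 × 100 × 5 = 50000
Final = 5.00 mM / 50000 = 0.0001000 mM = 100 nM

100 nM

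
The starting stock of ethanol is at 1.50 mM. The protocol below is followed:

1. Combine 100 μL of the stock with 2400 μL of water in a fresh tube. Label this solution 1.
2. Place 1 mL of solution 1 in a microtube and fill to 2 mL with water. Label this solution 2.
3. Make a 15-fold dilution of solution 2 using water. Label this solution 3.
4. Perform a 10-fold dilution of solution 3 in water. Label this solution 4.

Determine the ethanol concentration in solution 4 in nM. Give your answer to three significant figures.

200 nM

Step 1: 100 μL + 2400 μL = 2500 μL total → factor 2500/100 = 25
Step 2: 1 mL brought to 2 mL → factor 2/1 = 2
Step 3: 15-fold → factor 15
Step 4: 10-fold → factor 10
Overall dilution factor = 25 × 2 × 15 × 10 = 7500
Final = 1.50 mM / 7500 = 0.0002000 mM = 200 nM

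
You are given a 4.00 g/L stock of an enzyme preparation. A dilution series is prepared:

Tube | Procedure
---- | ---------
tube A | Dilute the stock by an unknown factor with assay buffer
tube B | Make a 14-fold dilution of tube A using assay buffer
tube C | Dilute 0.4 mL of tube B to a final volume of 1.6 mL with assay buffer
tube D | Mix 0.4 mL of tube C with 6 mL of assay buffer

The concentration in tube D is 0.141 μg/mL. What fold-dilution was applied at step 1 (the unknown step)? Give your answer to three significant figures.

Step 1: unknown factor x
Step 2: 14-fold → factor 14
Step 3: 0.4 mL brought to 1.6 mL → factor 1.6/0.4 = 4
Step 4: 0.4 mL + 6 mL = 6.4 mL total → factor 6.4/0.4 = 16
Product of known-step factors = 896
Overall factor = 4.00 g/L / (0.141 μg/mL) = 28369
x = 28369 / 896 = 31.7

31.7-fold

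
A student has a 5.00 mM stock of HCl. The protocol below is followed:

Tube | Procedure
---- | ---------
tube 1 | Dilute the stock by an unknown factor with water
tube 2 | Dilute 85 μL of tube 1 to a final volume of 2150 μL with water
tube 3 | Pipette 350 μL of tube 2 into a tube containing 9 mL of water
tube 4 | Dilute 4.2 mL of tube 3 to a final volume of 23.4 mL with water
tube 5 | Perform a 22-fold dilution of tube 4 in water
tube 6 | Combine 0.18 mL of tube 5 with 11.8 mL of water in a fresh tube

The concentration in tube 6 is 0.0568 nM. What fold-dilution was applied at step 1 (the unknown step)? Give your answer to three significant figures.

16.0-fold

Step 1: unknown factor x
Step 2: 85 μL brought to 2150 μL → factor 2150/85 = 25.294
Step 3: 350 μL + 9 mL = 9350 μL total → factor 9350/350 = 26.714
Step 4: 4.2 mL brought to 23.4 mL → factor 23.4/4.2 = 5.5714
Step 5: 22-fold → factor 22
Step 6: 0.18 mL + 11.8 mL = 11.98 mL total → factor 11.98/0.18 = 66.556
Product of known-step factors = 5.5123 × 10^6
Overall factor = 5.00 mM / (0.0568 nM) = 8.8028 × 10^7
x = 8.8028 × 10^7 / 5.5123 × 10^6 = 16.0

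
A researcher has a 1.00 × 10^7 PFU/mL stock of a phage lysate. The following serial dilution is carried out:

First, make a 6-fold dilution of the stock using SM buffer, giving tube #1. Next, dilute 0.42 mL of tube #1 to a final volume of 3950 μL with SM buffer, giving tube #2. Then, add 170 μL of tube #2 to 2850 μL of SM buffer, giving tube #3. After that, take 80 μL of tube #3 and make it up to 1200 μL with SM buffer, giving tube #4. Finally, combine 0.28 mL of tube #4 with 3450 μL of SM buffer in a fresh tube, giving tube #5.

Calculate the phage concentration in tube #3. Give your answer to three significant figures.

9.98 × 10^3 PFU/mL

Step 1: 6-fold → factor 6
Step 2: 0.42 mL brought to 3950 μL → factor 3.95/0.42 = 9.4048
Step 3: 170 μL + 2850 μL = 3020 μL total → factor 3020/170 = 17.765
Dilution factor through tube #3 = 6 × 9.4048 × 17.765 = 1002.4
[tube #3] = 1.00 × 10^7 PFU/mL / 1002.4 = 9.98 × 10^3 PFU/mL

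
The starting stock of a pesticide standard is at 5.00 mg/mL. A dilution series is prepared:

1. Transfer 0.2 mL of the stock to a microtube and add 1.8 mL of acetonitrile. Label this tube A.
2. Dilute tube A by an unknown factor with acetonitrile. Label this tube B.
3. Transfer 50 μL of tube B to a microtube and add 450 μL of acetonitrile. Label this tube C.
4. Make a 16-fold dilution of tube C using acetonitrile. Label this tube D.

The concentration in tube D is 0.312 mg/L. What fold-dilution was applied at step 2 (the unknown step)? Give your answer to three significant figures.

10.0-fold

Step 1: 0.2 mL + 1.8 mL = 2 mL total → factor 2/0.2 = 10
Step 2: unknown factor x
Step 3: 50 μL + 450 μL = 500 μL total → factor 500/50 = 10
Step 4: 16-fold → factor 16
Product of known-step factors = 1600
Overall factor = 5.00 mg/mL / (0.312 mg/L) = 16026
x = 16026 / 1600 = 10.0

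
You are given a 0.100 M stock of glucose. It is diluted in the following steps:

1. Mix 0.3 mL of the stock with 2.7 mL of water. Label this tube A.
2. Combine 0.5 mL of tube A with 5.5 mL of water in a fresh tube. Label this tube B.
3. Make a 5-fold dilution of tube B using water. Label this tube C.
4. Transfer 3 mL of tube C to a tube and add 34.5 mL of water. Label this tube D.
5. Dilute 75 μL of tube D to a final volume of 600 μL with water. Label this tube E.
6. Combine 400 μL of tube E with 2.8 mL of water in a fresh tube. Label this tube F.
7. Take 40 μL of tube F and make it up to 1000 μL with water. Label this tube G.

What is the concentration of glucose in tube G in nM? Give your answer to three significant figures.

8.33 nM

Step 1: 0.3 mL + 2.7 mL = 3 mL total → factor 3/0.3 = 10
Step 2: 0.5 mL + 5.5 mL = 6 mL total → factor 6/0.5 = 12
Step 3: 5-fold → factor 5
Step 4: 3 mL + 34.5 mL = 37.5 mL total → factor 37.5/3 = 12.5
Step 5: 75 μL brought to 600 μL → factor 600/75 = 8
Step 6: 400 μL + 2.8 mL = 3200 μL total → factor 3200/400 = 8
Step 7: 40 μL brought to 1000 μL → factor 1000/40 = 25
Overall dilution factor = 10 × 12 × 5 × 12.5 × 8 × 8 × 25 = 1.2 × 10^7
Final = 0.100 M / 1.2 × 10^7 = 8.333 × 10^-9 M = 8.33 nM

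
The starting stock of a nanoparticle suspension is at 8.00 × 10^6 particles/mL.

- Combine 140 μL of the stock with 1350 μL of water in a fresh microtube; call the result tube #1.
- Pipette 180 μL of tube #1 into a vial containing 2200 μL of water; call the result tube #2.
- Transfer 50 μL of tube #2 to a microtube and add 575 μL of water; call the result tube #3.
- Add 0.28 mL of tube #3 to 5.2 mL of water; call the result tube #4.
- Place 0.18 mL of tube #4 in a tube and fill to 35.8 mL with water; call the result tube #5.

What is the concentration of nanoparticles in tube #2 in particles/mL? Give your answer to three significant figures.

5.68 × 10^4 particles/mL

Step 1: 140 μL + 1350 μL = 1490 μL total → factor 1490/140 = 10.643
Step 2: 180 μL + 2200 μL = 2380 μL total → factor 2380/180 = 13.222
Dilution factor through tube #2 = 10.643 × 13.222 = 140.72
[tube #2] = 8.00 × 10^6 particles/mL / 140.72 = 5.68 × 10^4 particles/mL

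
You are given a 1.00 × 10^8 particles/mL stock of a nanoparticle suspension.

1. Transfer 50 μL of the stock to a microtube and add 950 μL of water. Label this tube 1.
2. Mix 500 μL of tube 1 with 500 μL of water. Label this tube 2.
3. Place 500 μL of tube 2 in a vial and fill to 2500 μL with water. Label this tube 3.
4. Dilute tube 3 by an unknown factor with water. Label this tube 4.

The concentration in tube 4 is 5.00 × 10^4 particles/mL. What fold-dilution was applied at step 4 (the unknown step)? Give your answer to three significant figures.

Step 1: 50 μL + 950 μL = 1000 μL total → factor 1000/50 = 20
Step 2: 500 μL + 500 μL = 1000 μL total → factor 1000/500 = 2
Step 3: 500 μL brought to 2500 μL → factor 2500/500 = 5
Step 4: unknown factor x
Product of known-step factors = 200
Overall factor = 1.00 × 10^8 particles/mL / (5.00 × 10^4 particles/mL) = 2000
x = 2000 / 200 = 10.0

10.0-fold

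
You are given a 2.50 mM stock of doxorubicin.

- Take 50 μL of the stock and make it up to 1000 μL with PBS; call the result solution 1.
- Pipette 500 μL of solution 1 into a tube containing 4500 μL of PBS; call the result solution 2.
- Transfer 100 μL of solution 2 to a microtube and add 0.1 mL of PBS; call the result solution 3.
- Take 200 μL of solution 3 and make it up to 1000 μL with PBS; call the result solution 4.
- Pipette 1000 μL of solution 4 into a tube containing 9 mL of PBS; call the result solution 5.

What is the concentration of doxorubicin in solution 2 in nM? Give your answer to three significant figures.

1.25 × 10^4 nM

Step 1: 50 μL brought to 1000 μL → factor 1000/50 = 20
Step 2: 500 μL + 4500 μL = 5000 μL total → factor 5000/500 = 10
Dilution factor through solution 2 = 20 × 10 = 200
[solution 2] = 2.50 mM / 200 = 0.01250 mM = 1.25 × 10^4 nM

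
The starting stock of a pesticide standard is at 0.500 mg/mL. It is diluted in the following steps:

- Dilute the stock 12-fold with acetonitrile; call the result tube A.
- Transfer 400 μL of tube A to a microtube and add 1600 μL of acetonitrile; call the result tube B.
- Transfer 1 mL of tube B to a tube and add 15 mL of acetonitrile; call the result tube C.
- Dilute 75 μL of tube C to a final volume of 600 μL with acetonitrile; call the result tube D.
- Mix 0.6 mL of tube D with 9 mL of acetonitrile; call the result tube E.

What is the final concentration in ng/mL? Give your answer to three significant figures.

4.07 ng/mL

Step 1: 12-fold → factor 12
Step 2: 400 μL + 1600 μL = 2000 μL total → factor 2000/400 = 5
Step 3: 1 mL + 15 mL = 16 mL total → factor 16/1 = 16
Step 4: 75 μL brought to 600 μL → factor 600/75 = 8
Step 5: 0.6 mL + 9 mL = 9.6 mL total → factor 9.6/0.6 = 16
Overall dilution factor = 12 × 5 × 16 × 8 × 16 = 1.2288 × 10^5
Final = 0.500 mg/mL / 1.2288 × 10^5 = 4.069 × 10^-6 mg/mL = 4.07 ng/mL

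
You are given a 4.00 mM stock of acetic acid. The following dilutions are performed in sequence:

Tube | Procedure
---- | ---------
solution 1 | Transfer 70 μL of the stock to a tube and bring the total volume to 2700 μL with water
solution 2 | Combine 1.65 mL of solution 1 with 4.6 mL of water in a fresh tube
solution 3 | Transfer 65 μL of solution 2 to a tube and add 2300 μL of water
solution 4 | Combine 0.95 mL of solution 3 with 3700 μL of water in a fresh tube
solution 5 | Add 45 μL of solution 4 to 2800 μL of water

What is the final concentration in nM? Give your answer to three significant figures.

Step 1: 70 μL brought to 2700 μL → factor 2700/70 = 38.571
Step 2: 1.65 mL + 4.6 mL = 6.25 mL total → factor 6.25/1.65 = 3.7879
Step 3: 65 μL + 2300 μL = 2365 μL total → factor 2365/65 = 36.385
Step 4: 0.95 mL + 3700 μL = 4.65 mL total → factor 4.65/0.95 = 4.8947
Step 5: 45 μL + 2800 μL = 2845 μL total → factor 2845/45 = 63.222
Overall dilution factor = 38.571 × 3.7879 × 36.385 × 4.8947 × 63.222 = 1.645 × 10^6
Final = 4.00 mM / 1.645 × 10^6 = 2.432 × 10^-6 mM = 2.43 nM

2.43 nM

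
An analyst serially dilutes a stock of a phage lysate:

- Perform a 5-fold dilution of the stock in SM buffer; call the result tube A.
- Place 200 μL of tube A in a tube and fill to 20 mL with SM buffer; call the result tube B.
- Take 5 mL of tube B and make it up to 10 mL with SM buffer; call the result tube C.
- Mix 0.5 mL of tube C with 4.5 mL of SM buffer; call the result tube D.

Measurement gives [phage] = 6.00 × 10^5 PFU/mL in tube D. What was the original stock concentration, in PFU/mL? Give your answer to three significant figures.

Step 1: 5-fold → factor 5
Step 2: 200 μL brought to 20 mL → factor 20000/200 = 100
Step 3: 5 mL brought to 10 mL → factor 10/5 = 2
Step 4: 0.5 mL + 4.5 mL = 5 mL total → factor 5/0.5 = 10
Overall dilution factor = 5 × 100 × 2 × 10 = 10000
Stock = 6.00 × 10^5 PFU/mL × 10000 = 6.00 × 10^9 PFU/mL

6.00 × 10^9 PFU/mL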